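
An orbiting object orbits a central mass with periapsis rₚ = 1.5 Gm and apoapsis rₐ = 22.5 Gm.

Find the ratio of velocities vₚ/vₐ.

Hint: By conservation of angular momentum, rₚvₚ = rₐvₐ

Convert to SI: rₚ = 1.5 Gm = 1.5e+09 m; rₐ = 22.5 Gm = 2.25e+10 m.
Conservation of angular momentum gives rₚvₚ = rₐvₐ, so vₚ/vₐ = rₐ/rₚ.
vₚ/vₐ = 2.25e+10 / 1.5e+09 ≈ 15.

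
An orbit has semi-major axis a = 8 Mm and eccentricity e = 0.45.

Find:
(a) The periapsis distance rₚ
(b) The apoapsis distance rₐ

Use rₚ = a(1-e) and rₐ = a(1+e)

Convert to SI: a = 8 Mm = 8e+06 m.
(a) rₚ = a(1 − e) = 8e+06 · (1 − 0.45) = 8e+06 · 0.55 ≈ 4.4e+06 m = 4.4 Mm.
(b) rₐ = a(1 + e) = 8e+06 · (1 + 0.45) = 8e+06 · 1.45 ≈ 1.16e+07 m = 11.6 Mm.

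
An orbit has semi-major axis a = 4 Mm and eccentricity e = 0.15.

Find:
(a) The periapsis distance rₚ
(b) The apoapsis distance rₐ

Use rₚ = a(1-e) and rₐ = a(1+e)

Convert to SI: a = 4 Mm = 4e+06 m.
(a) rₚ = a(1 − e) = 4e+06 · (1 − 0.15) = 4e+06 · 0.85 ≈ 3.4e+06 m = 3.4 Mm.
(b) rₐ = a(1 + e) = 4e+06 · (1 + 0.15) = 4e+06 · 1.15 ≈ 4.6e+06 m = 4.6 Mm.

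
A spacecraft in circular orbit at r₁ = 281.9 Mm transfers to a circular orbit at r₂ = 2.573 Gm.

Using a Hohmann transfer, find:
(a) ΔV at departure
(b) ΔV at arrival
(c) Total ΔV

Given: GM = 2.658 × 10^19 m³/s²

Convert to SI: r₁ = 281.9 Mm = 2.819e+08 m; r₂ = 2.573 Gm = 2.573e+09 m.
Transfer semi-major axis: a_t = (r₁ + r₂)/2 = (2.819e+08 + 2.573e+09)/2 = 1.42745e+09 m.
Circular speeds: v₁ = √(GM/r₁) = 307065 m/s, v₂ = √(GM/r₂) = 101638 m/s.
Transfer speeds (vis-viva v² = GM(2/r − 1/a_t)): v₁ᵗ = 412258 m/s, v₂ᵗ = 45167.4 m/s.
(a) ΔV₁ = |v₁ᵗ − v₁| ≈ 1.052e+05 m/s = 105.2 km/s.
(b) ΔV₂ = |v₂ − v₂ᵗ| ≈ 5.647e+04 m/s = 56.47 km/s.
(c) ΔV_total = ΔV₁ + ΔV₂ ≈ 1.617e+05 m/s = 161.7 km/s.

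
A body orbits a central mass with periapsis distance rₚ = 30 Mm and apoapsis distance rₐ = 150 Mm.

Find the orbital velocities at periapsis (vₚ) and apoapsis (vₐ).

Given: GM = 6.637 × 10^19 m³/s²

Convert to SI: rₚ = 30 Mm = 3e+07 m; rₐ = 150 Mm = 1.5e+08 m.
Use the vis-viva equation v² = GM(2/r − 1/a) with a = (rₚ + rₐ)/2 = (3e+07 + 1.5e+08)/2 = 9e+07 m.
vₚ = √(GM · (2/rₚ − 1/a)) = √(6.637e+19 · (2/3e+07 − 1/9e+07)) m/s ≈ 1.92e+06 m/s = 1920 km/s.
vₐ = √(GM · (2/rₐ − 1/a)) = √(6.637e+19 · (2/1.5e+08 − 1/9e+07)) m/s ≈ 3.84e+05 m/s = 384 km/s.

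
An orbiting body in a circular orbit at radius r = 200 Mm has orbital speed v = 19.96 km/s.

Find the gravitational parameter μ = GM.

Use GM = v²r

Convert to SI: r = 200 Mm = 2e+08 m; v = 19.96 km/s = 19960 m/s.
For a circular orbit v² = GM/r, so GM = v² · r.
GM = (19960)² · 2e+08 m³/s² ≈ 7.968e+16 m³/s² = 7.968 × 10^16 m³/s².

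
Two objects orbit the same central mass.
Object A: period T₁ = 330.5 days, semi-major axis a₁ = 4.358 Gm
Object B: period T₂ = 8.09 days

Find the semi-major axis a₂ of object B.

Convert to SI: T₁ = 330.5 days = 2.85552e+07 s; a₁ = 4.358 Gm = 4.358e+09 m; T₂ = 8.09 days = 698976 s.
Kepler's third law: (T₁/T₂)² = (a₁/a₂)³ ⇒ a₂ = a₁ · (T₂/T₁)^(2/3).
T₂/T₁ = 698976 / 2.85552e+07 = 0.0244781.
a₂ = 4.358e+09 · (0.0244781)^(2/3) m ≈ 3.674e+08 m = 367.4 Mm.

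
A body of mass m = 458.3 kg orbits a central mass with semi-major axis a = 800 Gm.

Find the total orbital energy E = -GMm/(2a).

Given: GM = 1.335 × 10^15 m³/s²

Convert to SI: a = 800 Gm = 8e+11 m.
E = −GMm / (2a).
E = −1.335e+15 · 458.3 / (2 · 8e+11) J ≈ -3.824e+05 J = -382.4 kJ.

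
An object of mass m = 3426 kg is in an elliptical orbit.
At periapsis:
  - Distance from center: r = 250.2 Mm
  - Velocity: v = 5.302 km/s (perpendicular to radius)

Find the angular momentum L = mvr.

Convert to SI: r = 250.2 Mm = 2.502e+08 m; v = 5.302 km/s = 5302 m/s.
Since v is perpendicular to r, L = m · v · r.
L = 3426 · 5302 · 2.502e+08 kg·m²/s ≈ 4.545e+15 kg·m²/s.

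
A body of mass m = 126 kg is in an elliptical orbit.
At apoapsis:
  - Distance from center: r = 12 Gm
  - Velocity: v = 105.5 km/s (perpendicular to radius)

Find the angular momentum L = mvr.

Convert to SI: r = 12 Gm = 1.2e+10 m; v = 105.5 km/s = 105500 m/s.
Since v is perpendicular to r, L = m · v · r.
L = 126 · 105500 · 1.2e+10 kg·m²/s ≈ 1.595e+17 kg·m²/s.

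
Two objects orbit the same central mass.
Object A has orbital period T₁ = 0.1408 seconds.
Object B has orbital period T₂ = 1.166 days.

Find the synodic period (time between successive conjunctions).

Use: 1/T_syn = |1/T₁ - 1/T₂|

Convert to SI: T₂ = 1.166 days = 100742 s.
T_syn = |T₁ · T₂ / (T₁ − T₂)|.
T_syn = |0.1408 · 100742 / (0.1408 − 100742)| s ≈ 0.1408 s = 0.1408 seconds.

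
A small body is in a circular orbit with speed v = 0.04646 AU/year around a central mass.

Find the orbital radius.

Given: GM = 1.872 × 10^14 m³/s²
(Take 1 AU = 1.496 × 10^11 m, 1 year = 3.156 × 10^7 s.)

Convert to SI: v = 0.04646 AU/year = 220.229 m/s.
For a circular orbit, v² = GM / r, so r = GM / v².
r = 1.872e+14 / (220.229)² m ≈ 3.86e+09 m = 0.0258 AU.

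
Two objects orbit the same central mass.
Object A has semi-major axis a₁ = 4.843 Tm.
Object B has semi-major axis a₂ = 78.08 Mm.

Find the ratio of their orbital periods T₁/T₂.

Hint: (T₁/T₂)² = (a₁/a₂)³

Convert to SI: a₁ = 4.843 Tm = 4.843e+12 m; a₂ = 78.08 Mm = 7.808e+07 m.
From Kepler's third law, (T₁/T₂)² = (a₁/a₂)³, so T₁/T₂ = (a₁/a₂)^(3/2).
a₁/a₂ = 4.843e+12 / 7.808e+07 = 62026.1.
T₁/T₂ = (62026.1)^(3/2) ≈ 1.545e+07.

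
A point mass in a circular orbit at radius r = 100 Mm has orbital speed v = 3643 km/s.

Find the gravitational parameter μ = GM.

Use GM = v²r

Convert to SI: r = 100 Mm = 1e+08 m; v = 3643 km/s = 3.643e+06 m/s.
For a circular orbit v² = GM/r, so GM = v² · r.
GM = (3.643e+06)² · 1e+08 m³/s² ≈ 1.327e+21 m³/s² = 1.327 × 10^21 m³/s².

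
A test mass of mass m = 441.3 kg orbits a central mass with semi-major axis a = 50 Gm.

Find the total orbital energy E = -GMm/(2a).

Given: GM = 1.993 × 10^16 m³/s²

Convert to SI: a = 50 Gm = 5e+10 m.
E = −GMm / (2a).
E = −1.993e+16 · 441.3 / (2 · 5e+10) J ≈ -8.795e+07 J = -87.95 MJ.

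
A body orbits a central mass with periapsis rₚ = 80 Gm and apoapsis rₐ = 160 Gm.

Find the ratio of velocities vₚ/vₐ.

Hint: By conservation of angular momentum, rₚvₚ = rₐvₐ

Convert to SI: rₚ = 80 Gm = 8e+10 m; rₐ = 160 Gm = 1.6e+11 m.
Conservation of angular momentum gives rₚvₚ = rₐvₐ, so vₚ/vₐ = rₐ/rₚ.
vₚ/vₐ = 1.6e+11 / 8e+10 ≈ 2.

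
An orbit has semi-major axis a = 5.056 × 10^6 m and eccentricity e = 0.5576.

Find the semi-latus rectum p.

p = a (1 − e²).
p = 5.056e+06 · (1 − (0.5576)²) = 5.056e+06 · 0.689082 ≈ 3.484e+06 m = 3.484 × 10^6 m.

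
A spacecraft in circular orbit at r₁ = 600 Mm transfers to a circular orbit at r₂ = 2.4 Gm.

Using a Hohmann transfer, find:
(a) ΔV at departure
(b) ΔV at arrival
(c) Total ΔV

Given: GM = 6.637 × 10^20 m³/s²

Convert to SI: r₁ = 600 Mm = 6e+08 m; r₂ = 2.4 Gm = 2.4e+09 m.
Transfer semi-major axis: a_t = (r₁ + r₂)/2 = (6e+08 + 2.4e+09)/2 = 1.5e+09 m.
Circular speeds: v₁ = √(GM/r₁) = 1.05174e+06 m/s, v₂ = √(GM/r₂) = 525872 m/s.
Transfer speeds (vis-viva v² = GM(2/r − 1/a_t)): v₁ᵗ = 1.33036e+06 m/s, v₂ᵗ = 332591 m/s.
(a) ΔV₁ = |v₁ᵗ − v₁| ≈ 2.786e+05 m/s = 278.6 km/s.
(b) ΔV₂ = |v₂ − v₂ᵗ| ≈ 1.933e+05 m/s = 193.3 km/s.
(c) ΔV_total = ΔV₁ + ΔV₂ ≈ 4.719e+05 m/s = 471.9 km/s.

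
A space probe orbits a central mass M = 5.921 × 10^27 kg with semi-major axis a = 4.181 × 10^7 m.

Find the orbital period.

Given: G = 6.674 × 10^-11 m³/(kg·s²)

GM = G · M = 6.674e-11 · 5.921e+27 = 3.95168e+17 m³/s².
Kepler's third law: T = 2π √(a³ / GM).
Substituting a = 4.181e+07 m and GM = 3.95168e+17 m³/s²:
T = 2π √((4.181e+07)³ / 3.95168e+17) s
T ≈ 2702 s = 45.04 minutes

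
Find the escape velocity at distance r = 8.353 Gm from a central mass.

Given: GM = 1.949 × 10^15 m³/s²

Convert to SI: r = 8.353 Gm = 8.353e+09 m.
Escape velocity comes from setting total energy to zero: ½v² − GM/r = 0 ⇒ v_esc = √(2GM / r).
v_esc = √(2 · 1.949e+15 / 8.353e+09) m/s ≈ 683.1 m/s = 683.1 m/s.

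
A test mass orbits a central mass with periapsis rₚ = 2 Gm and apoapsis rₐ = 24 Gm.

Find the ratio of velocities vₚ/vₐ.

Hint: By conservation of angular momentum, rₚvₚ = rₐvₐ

Convert to SI: rₚ = 2 Gm = 2e+09 m; rₐ = 24 Gm = 2.4e+10 m.
Conservation of angular momentum gives rₚvₚ = rₐvₐ, so vₚ/vₐ = rₐ/rₚ.
vₚ/vₐ = 2.4e+10 / 2e+09 ≈ 12.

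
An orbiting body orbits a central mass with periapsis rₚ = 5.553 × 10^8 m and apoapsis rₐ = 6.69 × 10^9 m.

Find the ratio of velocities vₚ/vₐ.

Conservation of angular momentum gives rₚvₚ = rₐvₐ, so vₚ/vₐ = rₐ/rₚ.
vₚ/vₐ = 6.69e+09 / 5.553e+08 ≈ 12.05.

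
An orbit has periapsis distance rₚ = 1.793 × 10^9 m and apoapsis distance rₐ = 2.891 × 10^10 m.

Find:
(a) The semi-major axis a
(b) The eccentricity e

(a) a = (rₚ + rₐ) / 2 = (1.793e+09 + 2.891e+10) / 2 ≈ 1.535e+10 m = 1.535 × 10^10 m.
(b) e = (rₐ − rₚ) / (rₐ + rₚ) = (2.891e+10 − 1.793e+09) / (2.891e+10 + 1.793e+09) ≈ 0.8832.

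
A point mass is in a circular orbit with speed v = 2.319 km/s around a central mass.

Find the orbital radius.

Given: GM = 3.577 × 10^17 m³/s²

Convert to SI: v = 2.319 km/s = 2319 m/s.
For a circular orbit, v² = GM / r, so r = GM / v².
r = 3.577e+17 / (2319)² m ≈ 6.651e+10 m = 66.51 Gm.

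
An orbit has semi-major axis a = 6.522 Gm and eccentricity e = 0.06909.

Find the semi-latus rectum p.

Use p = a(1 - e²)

Convert to SI: a = 6.522 Gm = 6.522e+09 m.
p = a (1 − e²).
p = 6.522e+09 · (1 − (0.06909)²) = 6.522e+09 · 0.995227 ≈ 6.491e+09 m = 6.491 Gm.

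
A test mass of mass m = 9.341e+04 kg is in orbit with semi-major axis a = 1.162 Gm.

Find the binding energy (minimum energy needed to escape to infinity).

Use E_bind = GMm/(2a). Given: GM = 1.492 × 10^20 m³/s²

Convert to SI: a = 1.162 Gm = 1.162e+09 m.
Total orbital energy is E = −GMm/(2a); binding energy is E_bind = −E = GMm/(2a).
E_bind = 1.492e+20 · 9.341e+04 / (2 · 1.162e+09) J ≈ 5.997e+15 J = 5.997 PJ.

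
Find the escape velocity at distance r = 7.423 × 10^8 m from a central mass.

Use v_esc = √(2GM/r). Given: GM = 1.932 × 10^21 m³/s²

Escape velocity comes from setting total energy to zero: ½v² − GM/r = 0 ⇒ v_esc = √(2GM / r).
v_esc = √(2 · 1.932e+21 / 7.423e+08) m/s ≈ 2.282e+06 m/s = 2282 km/s.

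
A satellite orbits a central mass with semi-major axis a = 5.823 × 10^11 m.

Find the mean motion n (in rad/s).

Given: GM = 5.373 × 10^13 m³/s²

n = √(GM / a³).
n = √(5.373e+13 / (5.823e+11)³) rad/s ≈ 1.65e-11 rad/s.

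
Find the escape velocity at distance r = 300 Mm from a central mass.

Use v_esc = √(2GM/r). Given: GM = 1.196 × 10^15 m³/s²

Convert to SI: r = 300 Mm = 3e+08 m.
Escape velocity comes from setting total energy to zero: ½v² − GM/r = 0 ⇒ v_esc = √(2GM / r).
v_esc = √(2 · 1.196e+15 / 3e+08) m/s ≈ 2824 m/s = 2.824 km/s.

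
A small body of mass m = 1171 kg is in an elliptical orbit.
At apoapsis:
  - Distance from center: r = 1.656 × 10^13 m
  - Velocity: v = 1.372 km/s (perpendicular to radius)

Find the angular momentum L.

Convert to SI: v = 1.372 km/s = 1372 m/s.
Since v is perpendicular to r, L = m · v · r.
L = 1171 · 1372 · 1.656e+13 kg·m²/s ≈ 2.661e+19 kg·m²/s.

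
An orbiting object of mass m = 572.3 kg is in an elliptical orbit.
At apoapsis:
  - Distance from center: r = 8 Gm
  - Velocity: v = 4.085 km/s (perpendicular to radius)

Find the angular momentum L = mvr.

Convert to SI: r = 8 Gm = 8e+09 m; v = 4.085 km/s = 4085 m/s.
Since v is perpendicular to r, L = m · v · r.
L = 572.3 · 4085 · 8e+09 kg·m²/s ≈ 1.87e+16 kg·m²/s.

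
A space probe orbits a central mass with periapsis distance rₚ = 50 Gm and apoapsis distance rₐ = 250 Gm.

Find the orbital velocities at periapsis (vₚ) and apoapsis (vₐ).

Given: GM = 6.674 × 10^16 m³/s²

Convert to SI: rₚ = 50 Gm = 5e+10 m; rₐ = 250 Gm = 2.5e+11 m.
Use the vis-viva equation v² = GM(2/r − 1/a) with a = (rₚ + rₐ)/2 = (5e+10 + 2.5e+11)/2 = 1.5e+11 m.
vₚ = √(GM · (2/rₚ − 1/a)) = √(6.674e+16 · (2/5e+10 − 1/1.5e+11)) m/s ≈ 1492 m/s = 1.492 km/s.
vₐ = √(GM · (2/rₐ − 1/a)) = √(6.674e+16 · (2/2.5e+11 − 1/1.5e+11)) m/s ≈ 298.3 m/s = 298.3 m/s.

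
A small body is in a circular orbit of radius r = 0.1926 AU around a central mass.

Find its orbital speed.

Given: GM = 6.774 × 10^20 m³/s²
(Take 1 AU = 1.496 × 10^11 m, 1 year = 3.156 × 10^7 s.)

Convert to SI: r = 0.1926 AU = 2.8813e+10 m.
For a circular orbit, gravity supplies the centripetal force, so v = √(GM / r).
v = √(6.774e+20 / 2.8813e+10) m/s ≈ 1.533e+05 m/s = 32.35 AU/year.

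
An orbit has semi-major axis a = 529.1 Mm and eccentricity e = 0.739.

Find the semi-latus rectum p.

Convert to SI: a = 529.1 Mm = 5.291e+08 m.
p = a (1 − e²).
p = 5.291e+08 · (1 − (0.739)²) = 5.291e+08 · 0.453879 ≈ 2.401e+08 m = 240.1 Mm.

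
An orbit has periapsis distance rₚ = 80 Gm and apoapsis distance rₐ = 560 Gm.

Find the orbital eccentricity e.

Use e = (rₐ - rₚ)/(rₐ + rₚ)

Convert to SI: rₚ = 80 Gm = 8e+10 m; rₐ = 560 Gm = 5.6e+11 m.
e = (rₐ − rₚ) / (rₐ + rₚ).
e = (5.6e+11 − 8e+10) / (5.6e+11 + 8e+10) = 4.8e+11 / 6.4e+11 ≈ 0.75.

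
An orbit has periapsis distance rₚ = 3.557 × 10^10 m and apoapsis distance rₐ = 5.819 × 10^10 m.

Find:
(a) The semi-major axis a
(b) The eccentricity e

(a) a = (rₚ + rₐ) / 2 = (3.557e+10 + 5.819e+10) / 2 ≈ 4.688e+10 m = 4.688 × 10^10 m.
(b) e = (rₐ − rₚ) / (rₐ + rₚ) = (5.819e+10 − 3.557e+10) / (5.819e+10 + 3.557e+10) ≈ 0.2413.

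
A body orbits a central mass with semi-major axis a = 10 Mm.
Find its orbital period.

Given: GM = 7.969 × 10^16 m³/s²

Convert to SI: a = 10 Mm = 1e+07 m.
Kepler's third law: T = 2π √(a³ / GM).
Substituting a = 1e+07 m and GM = 7.969e+16 m³/s²:
T = 2π √((1e+07)³ / 7.969e+16) s
T ≈ 703.8 s = 11.73 minutes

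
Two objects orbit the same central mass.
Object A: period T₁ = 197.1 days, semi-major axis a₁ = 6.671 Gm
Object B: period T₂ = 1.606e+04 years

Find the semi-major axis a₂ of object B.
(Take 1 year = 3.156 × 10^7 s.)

Convert to SI: T₁ = 197.1 days = 1.70294e+07 s; a₁ = 6.671 Gm = 6.671e+09 m; T₂ = 1.606e+04 years = 5.06854e+11 s.
Kepler's third law: (T₁/T₂)² = (a₁/a₂)³ ⇒ a₂ = a₁ · (T₂/T₁)^(2/3).
T₂/T₁ = 5.06854e+11 / 1.70294e+07 = 29763.4.
a₂ = 6.671e+09 · (29763.4)^(2/3) m ≈ 6.407e+12 m = 6.407 Tm.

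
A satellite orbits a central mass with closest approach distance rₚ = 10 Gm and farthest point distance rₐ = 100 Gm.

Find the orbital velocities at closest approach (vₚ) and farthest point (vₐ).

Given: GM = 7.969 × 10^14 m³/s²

Convert to SI: rₚ = 10 Gm = 1e+10 m; rₐ = 100 Gm = 1e+11 m.
Use the vis-viva equation v² = GM(2/r − 1/a) with a = (rₚ + rₐ)/2 = (1e+10 + 1e+11)/2 = 5.5e+10 m.
vₚ = √(GM · (2/rₚ − 1/a)) = √(7.969e+14 · (2/1e+10 − 1/5.5e+10)) m/s ≈ 380.6 m/s = 380.6 m/s.
vₐ = √(GM · (2/rₐ − 1/a)) = √(7.969e+14 · (2/1e+11 − 1/5.5e+10)) m/s ≈ 38.06 m/s = 38.06 m/s.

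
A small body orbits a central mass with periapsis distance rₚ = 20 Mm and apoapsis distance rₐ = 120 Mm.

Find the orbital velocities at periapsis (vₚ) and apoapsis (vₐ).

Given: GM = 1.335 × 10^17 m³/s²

Convert to SI: rₚ = 20 Mm = 2e+07 m; rₐ = 120 Mm = 1.2e+08 m.
Use the vis-viva equation v² = GM(2/r − 1/a) with a = (rₚ + rₐ)/2 = (2e+07 + 1.2e+08)/2 = 7e+07 m.
vₚ = √(GM · (2/rₚ − 1/a)) = √(1.335e+17 · (2/2e+07 − 1/7e+07)) m/s ≈ 1.07e+05 m/s = 107 km/s.
vₐ = √(GM · (2/rₐ − 1/a)) = √(1.335e+17 · (2/1.2e+08 − 1/7e+07)) m/s ≈ 1.783e+04 m/s = 17.83 km/s.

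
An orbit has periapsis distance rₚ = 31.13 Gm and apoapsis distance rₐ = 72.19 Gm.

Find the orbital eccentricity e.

Convert to SI: rₚ = 31.13 Gm = 3.113e+10 m; rₐ = 72.19 Gm = 7.219e+10 m.
e = (rₐ − rₚ) / (rₐ + rₚ).
e = (7.219e+10 − 3.113e+10) / (7.219e+10 + 3.113e+10) = 4.106e+10 / 1.0332e+11 ≈ 0.3974.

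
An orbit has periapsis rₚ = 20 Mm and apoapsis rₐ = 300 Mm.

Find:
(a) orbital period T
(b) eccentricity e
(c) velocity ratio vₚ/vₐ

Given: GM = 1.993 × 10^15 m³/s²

Convert to SI: rₚ = 20 Mm = 2e+07 m; rₐ = 300 Mm = 3e+08 m.
(a) With a = (rₚ + rₐ)/2 = 1.6e+08 m, T = 2π √(a³/GM) = 2π √((1.6e+08)³/1.993e+15) s ≈ 2.848e+05 s
(b) e = (rₐ − rₚ)/(rₐ + rₚ) = (3e+08 − 2e+07)/(3e+08 + 2e+07) ≈ 0.875
(c) Conservation of angular momentum (rₚvₚ = rₐvₐ) gives vₚ/vₐ = rₐ/rₚ = 3e+08/2e+07 ≈ 15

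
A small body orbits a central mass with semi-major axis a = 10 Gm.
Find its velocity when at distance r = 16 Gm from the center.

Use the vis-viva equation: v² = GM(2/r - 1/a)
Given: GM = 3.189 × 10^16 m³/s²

Convert to SI: a = 10 Gm = 1e+10 m; r = 16 Gm = 1.6e+10 m.
Vis-viva: v = √(GM · (2/r − 1/a)).
2/r − 1/a = 2/1.6e+10 − 1/1e+10 = 2.5e-11 m⁻¹.
v = √(3.189e+16 · 2.5e-11) m/s ≈ 892.9 m/s = 892.9 m/s.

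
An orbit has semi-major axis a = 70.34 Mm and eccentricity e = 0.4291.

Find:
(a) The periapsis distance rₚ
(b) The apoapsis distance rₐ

Convert to SI: a = 70.34 Mm = 7.034e+07 m.
(a) rₚ = a(1 − e) = 7.034e+07 · (1 − 0.4291) = 7.034e+07 · 0.5709 ≈ 4.016e+07 m = 40.16 Mm.
(b) rₐ = a(1 + e) = 7.034e+07 · (1 + 0.4291) = 7.034e+07 · 1.4291 ≈ 1.005e+08 m = 100.5 Mm.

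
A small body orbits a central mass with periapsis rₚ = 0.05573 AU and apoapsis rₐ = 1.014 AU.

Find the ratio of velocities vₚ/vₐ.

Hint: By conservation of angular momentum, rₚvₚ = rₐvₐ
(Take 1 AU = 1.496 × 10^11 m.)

Convert to SI: rₚ = 0.05573 AU = 8.33721e+09 m; rₐ = 1.014 AU = 1.51694e+11 m.
Conservation of angular momentum gives rₚvₚ = rₐvₐ, so vₚ/vₐ = rₐ/rₚ.
vₚ/vₐ = 1.51694e+11 / 8.33721e+09 ≈ 18.19.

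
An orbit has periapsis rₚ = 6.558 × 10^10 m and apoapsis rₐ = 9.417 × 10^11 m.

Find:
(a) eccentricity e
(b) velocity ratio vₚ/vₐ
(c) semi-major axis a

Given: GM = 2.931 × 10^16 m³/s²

(a) e = (rₐ − rₚ)/(rₐ + rₚ) = (9.417e+11 − 6.558e+10)/(9.417e+11 + 6.558e+10) ≈ 0.8698
(b) Conservation of angular momentum (rₚvₚ = rₐvₐ) gives vₚ/vₐ = rₐ/rₚ = 9.417e+11/6.558e+10 ≈ 14.36
(c) a = (rₚ + rₐ)/2 = (6.558e+10 + 9.417e+11)/2 ≈ 5.036e+11 m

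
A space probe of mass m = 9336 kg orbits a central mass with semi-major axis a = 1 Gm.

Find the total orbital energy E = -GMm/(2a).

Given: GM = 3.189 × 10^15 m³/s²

Convert to SI: a = 1 Gm = 1e+09 m.
E = −GMm / (2a).
E = −3.189e+15 · 9336 / (2 · 1e+09) J ≈ -1.489e+10 J = -14.89 GJ.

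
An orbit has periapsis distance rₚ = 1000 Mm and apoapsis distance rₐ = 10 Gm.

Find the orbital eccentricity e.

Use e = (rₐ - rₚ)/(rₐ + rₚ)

Convert to SI: rₚ = 1000 Mm = 1e+09 m; rₐ = 10 Gm = 1e+10 m.
e = (rₐ − rₚ) / (rₐ + rₚ).
e = (1e+10 − 1e+09) / (1e+10 + 1e+09) = 9e+09 / 1.1e+10 ≈ 0.8182.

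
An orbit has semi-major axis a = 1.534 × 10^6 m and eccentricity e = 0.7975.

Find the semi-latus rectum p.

p = a (1 − e²).
p = 1.534e+06 · (1 − (0.7975)²) = 1.534e+06 · 0.363994 ≈ 5.584e+05 m = 5.584 × 10^5 m.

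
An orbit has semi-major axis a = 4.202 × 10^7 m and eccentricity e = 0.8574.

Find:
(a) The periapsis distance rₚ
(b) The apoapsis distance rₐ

(a) rₚ = a(1 − e) = 4.202e+07 · (1 − 0.8574) = 4.202e+07 · 0.1426 ≈ 5.992e+06 m = 5.992 × 10^6 m.
(b) rₐ = a(1 + e) = 4.202e+07 · (1 + 0.8574) = 4.202e+07 · 1.8574 ≈ 7.805e+07 m = 7.805 × 10^7 m.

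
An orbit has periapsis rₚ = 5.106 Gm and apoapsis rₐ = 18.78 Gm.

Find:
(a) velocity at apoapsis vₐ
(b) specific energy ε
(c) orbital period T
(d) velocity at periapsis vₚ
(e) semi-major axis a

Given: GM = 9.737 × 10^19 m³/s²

Convert to SI: rₚ = 5.106 Gm = 5.106e+09 m; rₐ = 18.78 Gm = 1.878e+10 m.
(a) With a = (rₚ + rₐ)/2 = 1.1943e+10 m, vₐ = √(GM (2/rₐ − 1/a)) = √(9.737e+19 · (2/1.878e+10 − 1/1.1943e+10)) m/s ≈ 4.708e+04 m/s
(b) With a = (rₚ + rₐ)/2 = 1.1943e+10 m, ε = −GM/(2a) = −9.737e+19/(2 · 1.1943e+10) J/kg ≈ -4.076e+09 J/kg
(c) With a = (rₚ + rₐ)/2 = 1.1943e+10 m, T = 2π √(a³/GM) = 2π √((1.1943e+10)³/9.737e+19) s ≈ 8.311e+05 s
(d) With a = (rₚ + rₐ)/2 = 1.1943e+10 m, vₚ = √(GM (2/rₚ − 1/a)) = √(9.737e+19 · (2/5.106e+09 − 1/1.1943e+10)) m/s ≈ 1.732e+05 m/s
(e) a = (rₚ + rₐ)/2 = (5.106e+09 + 1.878e+10)/2 ≈ 1.194e+10 m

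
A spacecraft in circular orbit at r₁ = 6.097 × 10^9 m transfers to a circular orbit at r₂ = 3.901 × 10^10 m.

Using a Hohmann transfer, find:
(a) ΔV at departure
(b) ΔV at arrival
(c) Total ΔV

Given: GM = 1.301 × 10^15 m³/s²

Transfer semi-major axis: a_t = (r₁ + r₂)/2 = (6.097e+09 + 3.901e+10)/2 = 2.25535e+10 m.
Circular speeds: v₁ = √(GM/r₁) = 461.935 m/s, v₂ = √(GM/r₂) = 182.621 m/s.
Transfer speeds (vis-viva v² = GM(2/r − 1/a_t)): v₁ᵗ = 607.521 m/s, v₂ᵗ = 94.9515 m/s.
(a) ΔV₁ = |v₁ᵗ − v₁| ≈ 145.6 m/s = 145.6 m/s.
(b) ΔV₂ = |v₂ − v₂ᵗ| ≈ 87.67 m/s = 87.67 m/s.
(c) ΔV_total = ΔV₁ + ΔV₂ ≈ 233.3 m/s = 233.3 m/s.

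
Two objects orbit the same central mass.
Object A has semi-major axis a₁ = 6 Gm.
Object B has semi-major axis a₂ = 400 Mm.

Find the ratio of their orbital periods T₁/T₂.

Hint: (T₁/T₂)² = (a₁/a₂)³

Convert to SI: a₁ = 6 Gm = 6e+09 m; a₂ = 400 Mm = 4e+08 m.
From Kepler's third law, (T₁/T₂)² = (a₁/a₂)³, so T₁/T₂ = (a₁/a₂)^(3/2).
a₁/a₂ = 6e+09 / 4e+08 = 15.
T₁/T₂ = (15)^(3/2) ≈ 58.09.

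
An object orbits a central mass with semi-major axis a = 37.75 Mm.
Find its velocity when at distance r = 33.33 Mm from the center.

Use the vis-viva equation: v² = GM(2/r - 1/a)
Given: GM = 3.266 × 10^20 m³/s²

Convert to SI: a = 37.75 Mm = 3.775e+07 m; r = 33.33 Mm = 3.333e+07 m.
Vis-viva: v = √(GM · (2/r − 1/a)).
2/r − 1/a = 2/3.333e+07 − 1/3.775e+07 = 3.35159e-08 m⁻¹.
v = √(3.266e+20 · 3.35159e-08) m/s ≈ 3.309e+06 m/s = 3309 km/s.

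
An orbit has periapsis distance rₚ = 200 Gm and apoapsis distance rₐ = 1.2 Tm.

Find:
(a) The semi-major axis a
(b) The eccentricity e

Convert to SI: rₚ = 200 Gm = 2e+11 m; rₐ = 1.2 Tm = 1.2e+12 m.
(a) a = (rₚ + rₐ) / 2 = (2e+11 + 1.2e+12) / 2 ≈ 7e+11 m = 700 Gm.
(b) e = (rₐ − rₚ) / (rₐ + rₚ) = (1.2e+12 − 2e+11) / (1.2e+12 + 2e+11) ≈ 0.7143.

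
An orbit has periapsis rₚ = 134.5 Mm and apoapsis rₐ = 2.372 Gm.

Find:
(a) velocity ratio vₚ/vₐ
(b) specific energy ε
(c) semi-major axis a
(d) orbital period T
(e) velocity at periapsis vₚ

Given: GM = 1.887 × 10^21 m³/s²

Convert to SI: rₚ = 134.5 Mm = 1.345e+08 m; rₐ = 2.372 Gm = 2.372e+09 m.
(a) Conservation of angular momentum (rₚvₚ = rₐvₐ) gives vₚ/vₐ = rₐ/rₚ = 2.372e+09/1.345e+08 ≈ 17.64
(b) With a = (rₚ + rₐ)/2 = 1.25325e+09 m, ε = −GM/(2a) = −1.887e+21/(2 · 1.25325e+09) J/kg ≈ -7.528e+11 J/kg
(c) a = (rₚ + rₐ)/2 = (1.345e+08 + 2.372e+09)/2 ≈ 1.253e+09 m
(d) With a = (rₚ + rₐ)/2 = 1.25325e+09 m, T = 2π √(a³/GM) = 2π √((1.25325e+09)³/1.887e+21) s ≈ 6417 s
(e) With a = (rₚ + rₐ)/2 = 1.25325e+09 m, vₚ = √(GM (2/rₚ − 1/a)) = √(1.887e+21 · (2/1.345e+08 − 1/1.25325e+09)) m/s ≈ 5.153e+06 m/s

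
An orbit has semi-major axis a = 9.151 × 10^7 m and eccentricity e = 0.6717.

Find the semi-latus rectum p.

p = a (1 − e²).
p = 9.151e+07 · (1 − (0.6717)²) = 9.151e+07 · 0.548819 ≈ 5.022e+07 m = 5.022 × 10^7 m.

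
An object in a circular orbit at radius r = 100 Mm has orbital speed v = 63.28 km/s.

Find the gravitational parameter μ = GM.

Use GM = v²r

Convert to SI: r = 100 Mm = 1e+08 m; v = 63.28 km/s = 63280 m/s.
For a circular orbit v² = GM/r, so GM = v² · r.
GM = (63280)² · 1e+08 m³/s² ≈ 4.004e+17 m³/s² = 4.004 × 10^17 m³/s².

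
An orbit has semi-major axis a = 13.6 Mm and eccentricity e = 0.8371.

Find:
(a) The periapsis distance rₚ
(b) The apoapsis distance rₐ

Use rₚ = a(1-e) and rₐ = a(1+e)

Convert to SI: a = 13.6 Mm = 1.36e+07 m.
(a) rₚ = a(1 − e) = 1.36e+07 · (1 − 0.8371) = 1.36e+07 · 0.1629 ≈ 2.215e+06 m = 2.215 Mm.
(b) rₐ = a(1 + e) = 1.36e+07 · (1 + 0.8371) = 1.36e+07 · 1.8371 ≈ 2.498e+07 m = 24.98 Mm.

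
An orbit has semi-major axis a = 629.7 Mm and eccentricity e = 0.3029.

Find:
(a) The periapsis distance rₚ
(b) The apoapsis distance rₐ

Convert to SI: a = 629.7 Mm = 6.297e+08 m.
(a) rₚ = a(1 − e) = 6.297e+08 · (1 − 0.3029) = 6.297e+08 · 0.6971 ≈ 4.39e+08 m = 439 Mm.
(b) rₐ = a(1 + e) = 6.297e+08 · (1 + 0.3029) = 6.297e+08 · 1.3029 ≈ 8.204e+08 m = 820.4 Mm.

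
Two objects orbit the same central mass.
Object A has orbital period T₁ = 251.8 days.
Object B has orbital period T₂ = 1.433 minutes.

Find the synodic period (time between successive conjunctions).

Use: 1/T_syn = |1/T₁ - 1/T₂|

Convert to SI: T₁ = 251.8 days = 2.17555e+07 s; T₂ = 1.433 minutes = 85.98 s.
T_syn = |T₁ · T₂ / (T₁ − T₂)|.
T_syn = |2.17555e+07 · 85.98 / (2.17555e+07 − 85.98)| s ≈ 85.98 s = 1.433 minutes.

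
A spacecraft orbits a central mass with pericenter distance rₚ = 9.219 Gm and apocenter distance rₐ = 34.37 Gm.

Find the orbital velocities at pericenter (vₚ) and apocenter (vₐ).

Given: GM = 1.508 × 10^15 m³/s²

Convert to SI: rₚ = 9.219 Gm = 9.219e+09 m; rₐ = 34.37 Gm = 3.437e+10 m.
Use the vis-viva equation v² = GM(2/r − 1/a) with a = (rₚ + rₐ)/2 = (9.219e+09 + 3.437e+10)/2 = 2.17945e+10 m.
vₚ = √(GM · (2/rₚ − 1/a)) = √(1.508e+15 · (2/9.219e+09 − 1/2.17945e+10)) m/s ≈ 507.9 m/s = 507.9 m/s.
vₐ = √(GM · (2/rₐ − 1/a)) = √(1.508e+15 · (2/3.437e+10 − 1/2.17945e+10)) m/s ≈ 136.2 m/s = 136.2 m/s.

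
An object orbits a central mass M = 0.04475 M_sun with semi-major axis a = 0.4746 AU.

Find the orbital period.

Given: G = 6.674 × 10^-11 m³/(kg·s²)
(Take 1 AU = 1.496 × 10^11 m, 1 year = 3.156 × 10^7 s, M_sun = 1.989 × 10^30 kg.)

Convert to SI: a = 0.4746 AU = 7.10002e+10 m; M = 0.04475 M_sun = 8.90077e+28 kg.
GM = G · M = 6.674e-11 · 8.90077e+28 = 5.94038e+18 m³/s².
Kepler's third law: T = 2π √(a³ / GM).
Substituting a = 7.10002e+10 m and GM = 5.94038e+18 m³/s²:
T = 2π √((7.10002e+10)³ / 5.94038e+18) s
T ≈ 4.877e+07 s = 1.545 years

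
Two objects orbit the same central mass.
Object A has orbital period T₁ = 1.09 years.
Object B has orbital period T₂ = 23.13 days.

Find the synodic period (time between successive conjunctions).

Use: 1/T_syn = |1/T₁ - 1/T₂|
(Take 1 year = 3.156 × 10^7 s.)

Convert to SI: T₁ = 1.09 years = 3.44004e+07 s; T₂ = 23.13 days = 1.99843e+06 s.
T_syn = |T₁ · T₂ / (T₁ − T₂)|.
T_syn = |3.44004e+07 · 1.99843e+06 / (3.44004e+07 − 1.99843e+06)| s ≈ 2.122e+06 s = 24.56 days.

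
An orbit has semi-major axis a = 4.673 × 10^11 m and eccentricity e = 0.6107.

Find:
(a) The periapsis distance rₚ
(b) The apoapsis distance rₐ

(a) rₚ = a(1 − e) = 4.673e+11 · (1 − 0.6107) = 4.673e+11 · 0.3893 ≈ 1.819e+11 m = 1.819 × 10^11 m.
(b) rₐ = a(1 + e) = 4.673e+11 · (1 + 0.6107) = 4.673e+11 · 1.6107 ≈ 7.527e+11 m = 7.527 × 10^11 m.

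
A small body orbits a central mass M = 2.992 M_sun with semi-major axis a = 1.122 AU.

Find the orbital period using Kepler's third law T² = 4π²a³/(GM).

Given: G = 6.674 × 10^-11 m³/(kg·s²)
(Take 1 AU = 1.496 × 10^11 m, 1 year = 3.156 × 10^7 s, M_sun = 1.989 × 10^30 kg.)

Convert to SI: a = 1.122 AU = 1.67851e+11 m; M = 2.992 M_sun = 5.95109e+30 kg.
GM = G · M = 6.674e-11 · 5.95109e+30 = 3.97176e+20 m³/s².
Kepler's third law: T = 2π √(a³ / GM).
Substituting a = 1.67851e+11 m and GM = 3.97176e+20 m³/s²:
T = 2π √((1.67851e+11)³ / 3.97176e+20) s
T ≈ 2.168e+07 s = 0.687 years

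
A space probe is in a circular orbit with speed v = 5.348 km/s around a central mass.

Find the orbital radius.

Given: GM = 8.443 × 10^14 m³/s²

Convert to SI: v = 5.348 km/s = 5348 m/s.
For a circular orbit, v² = GM / r, so r = GM / v².
r = 8.443e+14 / (5348)² m ≈ 2.952e+07 m = 2.952 × 10^7 m.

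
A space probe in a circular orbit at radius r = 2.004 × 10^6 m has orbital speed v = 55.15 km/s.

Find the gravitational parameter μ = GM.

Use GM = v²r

Convert to SI: v = 55.15 km/s = 55150 m/s.
For a circular orbit v² = GM/r, so GM = v² · r.
GM = (55150)² · 2.004e+06 m³/s² ≈ 6.095e+15 m³/s² = 6.095 × 10^15 m³/s².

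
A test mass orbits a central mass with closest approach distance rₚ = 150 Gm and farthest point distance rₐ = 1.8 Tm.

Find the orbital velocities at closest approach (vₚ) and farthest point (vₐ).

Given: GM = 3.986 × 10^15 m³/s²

Convert to SI: rₚ = 150 Gm = 1.5e+11 m; rₐ = 1.8 Tm = 1.8e+12 m.
Use the vis-viva equation v² = GM(2/r − 1/a) with a = (rₚ + rₐ)/2 = (1.5e+11 + 1.8e+12)/2 = 9.75e+11 m.
vₚ = √(GM · (2/rₚ − 1/a)) = √(3.986e+15 · (2/1.5e+11 − 1/9.75e+11)) m/s ≈ 221.5 m/s = 221.5 m/s.
vₐ = √(GM · (2/rₐ − 1/a)) = √(3.986e+15 · (2/1.8e+12 − 1/9.75e+11)) m/s ≈ 18.46 m/s = 18.46 m/s.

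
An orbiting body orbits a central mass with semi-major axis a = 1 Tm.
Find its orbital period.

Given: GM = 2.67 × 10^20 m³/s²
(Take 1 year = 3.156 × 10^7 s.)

Convert to SI: a = 1 Tm = 1e+12 m.
Kepler's third law: T = 2π √(a³ / GM).
Substituting a = 1e+12 m and GM = 2.67e+20 m³/s²:
T = 2π √((1e+12)³ / 2.67e+20) s
T ≈ 3.845e+08 s = 12.18 years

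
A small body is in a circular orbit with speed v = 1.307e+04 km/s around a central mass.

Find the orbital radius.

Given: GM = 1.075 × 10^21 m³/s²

Convert to SI: v = 1.307e+04 km/s = 1.307e+07 m/s.
For a circular orbit, v² = GM / r, so r = GM / v².
r = 1.075e+21 / (1.307e+07)² m ≈ 6.293e+06 m = 6.293 Mm.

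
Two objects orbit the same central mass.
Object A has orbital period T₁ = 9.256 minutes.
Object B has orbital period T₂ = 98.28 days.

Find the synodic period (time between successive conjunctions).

Convert to SI: T₁ = 9.256 minutes = 555.36 s; T₂ = 98.28 days = 8.49139e+06 s.
T_syn = |T₁ · T₂ / (T₁ − T₂)|.
T_syn = |555.36 · 8.49139e+06 / (555.36 − 8.49139e+06)| s ≈ 555.4 s = 9.257 minutes.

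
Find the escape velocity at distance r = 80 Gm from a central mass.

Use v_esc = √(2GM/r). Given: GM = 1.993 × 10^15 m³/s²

Convert to SI: r = 80 Gm = 8e+10 m.
Escape velocity comes from setting total energy to zero: ½v² − GM/r = 0 ⇒ v_esc = √(2GM / r).
v_esc = √(2 · 1.993e+15 / 8e+10) m/s ≈ 223.2 m/s = 223.2 m/s.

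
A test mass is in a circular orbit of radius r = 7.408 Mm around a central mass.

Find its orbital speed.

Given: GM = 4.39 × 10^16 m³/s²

Convert to SI: r = 7.408 Mm = 7.408e+06 m.
For a circular orbit, gravity supplies the centripetal force, so v = √(GM / r).
v = √(4.39e+16 / 7.408e+06) m/s ≈ 7.698e+04 m/s = 76.98 km/s.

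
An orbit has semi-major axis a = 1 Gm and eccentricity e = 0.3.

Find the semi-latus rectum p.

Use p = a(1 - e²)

Convert to SI: a = 1 Gm = 1e+09 m.
p = a (1 − e²).
p = 1e+09 · (1 − (0.3)²) = 1e+09 · 0.91 ≈ 9.1e+08 m = 910 Mm.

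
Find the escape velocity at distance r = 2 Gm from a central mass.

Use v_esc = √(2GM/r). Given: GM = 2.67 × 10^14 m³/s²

Convert to SI: r = 2 Gm = 2e+09 m.
Escape velocity comes from setting total energy to zero: ½v² − GM/r = 0 ⇒ v_esc = √(2GM / r).
v_esc = √(2 · 2.67e+14 / 2e+09) m/s ≈ 516.7 m/s = 516.7 m/s.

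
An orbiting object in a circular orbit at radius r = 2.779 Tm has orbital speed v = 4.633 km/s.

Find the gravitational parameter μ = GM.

Convert to SI: r = 2.779 Tm = 2.779e+12 m; v = 4.633 km/s = 4633 m/s.
For a circular orbit v² = GM/r, so GM = v² · r.
GM = (4633)² · 2.779e+12 m³/s² ≈ 5.965e+19 m³/s² = 5.965 × 10^19 m³/s².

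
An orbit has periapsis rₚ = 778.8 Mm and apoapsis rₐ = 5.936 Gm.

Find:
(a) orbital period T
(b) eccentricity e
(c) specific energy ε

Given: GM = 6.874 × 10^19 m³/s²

Convert to SI: rₚ = 778.8 Mm = 7.788e+08 m; rₐ = 5.936 Gm = 5.936e+09 m.
(a) With a = (rₚ + rₐ)/2 = 3.3574e+09 m, T = 2π √(a³/GM) = 2π √((3.3574e+09)³/6.874e+19) s ≈ 1.474e+05 s
(b) e = (rₐ − rₚ)/(rₐ + rₚ) = (5.936e+09 − 7.788e+08)/(5.936e+09 + 7.788e+08) ≈ 0.768
(c) With a = (rₚ + rₐ)/2 = 3.3574e+09 m, ε = −GM/(2a) = −6.874e+19/(2 · 3.3574e+09) J/kg ≈ -1.024e+10 J/kg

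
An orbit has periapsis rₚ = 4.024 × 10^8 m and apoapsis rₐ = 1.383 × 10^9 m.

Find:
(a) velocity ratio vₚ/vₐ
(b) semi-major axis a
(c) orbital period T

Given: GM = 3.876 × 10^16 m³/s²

(a) Conservation of angular momentum (rₚvₚ = rₐvₐ) gives vₚ/vₐ = rₐ/rₚ = 1.383e+09/4.024e+08 ≈ 3.437
(b) a = (rₚ + rₐ)/2 = (4.024e+08 + 1.383e+09)/2 ≈ 8.927e+08 m
(c) With a = (rₚ + rₐ)/2 = 8.927e+08 m, T = 2π √(a³/GM) = 2π √((8.927e+08)³/3.876e+16) s ≈ 8.512e+05 s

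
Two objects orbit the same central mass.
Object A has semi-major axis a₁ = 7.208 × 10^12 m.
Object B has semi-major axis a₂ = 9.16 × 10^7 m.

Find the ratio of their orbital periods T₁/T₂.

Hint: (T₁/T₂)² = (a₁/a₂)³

From Kepler's third law, (T₁/T₂)² = (a₁/a₂)³, so T₁/T₂ = (a₁/a₂)^(3/2).
a₁/a₂ = 7.208e+12 / 9.16e+07 = 78690.
T₁/T₂ = (78690)^(3/2) ≈ 2.207e+07.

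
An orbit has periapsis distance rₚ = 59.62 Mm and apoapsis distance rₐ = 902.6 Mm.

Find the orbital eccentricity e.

Convert to SI: rₚ = 59.62 Mm = 5.962e+07 m; rₐ = 902.6 Mm = 9.026e+08 m.
e = (rₐ − rₚ) / (rₐ + rₚ).
e = (9.026e+08 − 5.962e+07) / (9.026e+08 + 5.962e+07) = 8.4298e+08 / 9.6222e+08 ≈ 0.8761.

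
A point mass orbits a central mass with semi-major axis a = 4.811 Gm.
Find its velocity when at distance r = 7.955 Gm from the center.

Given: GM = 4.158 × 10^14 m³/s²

Convert to SI: a = 4.811 Gm = 4.811e+09 m; r = 7.955 Gm = 7.955e+09 m.
Vis-viva: v = √(GM · (2/r − 1/a)).
2/r − 1/a = 2/7.955e+09 − 1/4.811e+09 = 4.35572e-11 m⁻¹.
v = √(4.158e+14 · 4.35572e-11) m/s ≈ 134.6 m/s = 134.6 m/s.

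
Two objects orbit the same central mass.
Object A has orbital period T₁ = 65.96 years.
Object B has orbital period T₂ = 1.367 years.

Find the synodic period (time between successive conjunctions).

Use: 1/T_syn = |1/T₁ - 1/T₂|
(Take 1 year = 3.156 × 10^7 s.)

Convert to SI: T₁ = 65.96 years = 2.0817e+09 s; T₂ = 1.367 years = 4.31425e+07 s.
T_syn = |T₁ · T₂ / (T₁ − T₂)|.
T_syn = |2.0817e+09 · 4.31425e+07 / (2.0817e+09 − 4.31425e+07)| s ≈ 4.406e+07 s = 1.396 years.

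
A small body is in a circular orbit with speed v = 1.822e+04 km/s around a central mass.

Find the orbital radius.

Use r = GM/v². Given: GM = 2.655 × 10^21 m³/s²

Convert to SI: v = 1.822e+04 km/s = 1.822e+07 m/s.
For a circular orbit, v² = GM / r, so r = GM / v².
r = 2.655e+21 / (1.822e+07)² m ≈ 7.998e+06 m = 7.998 Mm.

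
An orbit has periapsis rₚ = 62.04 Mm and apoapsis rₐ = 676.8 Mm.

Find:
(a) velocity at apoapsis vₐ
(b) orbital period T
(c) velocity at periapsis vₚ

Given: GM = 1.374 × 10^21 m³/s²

Convert to SI: rₚ = 62.04 Mm = 6.204e+07 m; rₐ = 676.8 Mm = 6.768e+08 m.
(a) With a = (rₚ + rₐ)/2 = 3.6942e+08 m, vₐ = √(GM (2/rₐ − 1/a)) = √(1.374e+21 · (2/6.768e+08 − 1/3.6942e+08)) m/s ≈ 5.839e+05 m/s
(b) With a = (rₚ + rₐ)/2 = 3.6942e+08 m, T = 2π √(a³/GM) = 2π √((3.6942e+08)³/1.374e+21) s ≈ 1204 s
(c) With a = (rₚ + rₐ)/2 = 3.6942e+08 m, vₚ = √(GM (2/rₚ − 1/a)) = √(1.374e+21 · (2/6.204e+07 − 1/3.6942e+08)) m/s ≈ 6.37e+06 m/s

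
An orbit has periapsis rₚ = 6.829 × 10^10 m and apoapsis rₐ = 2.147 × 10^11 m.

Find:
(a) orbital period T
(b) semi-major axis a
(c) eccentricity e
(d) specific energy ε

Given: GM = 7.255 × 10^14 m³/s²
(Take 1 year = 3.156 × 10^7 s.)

(a) With a = (rₚ + rₐ)/2 = 1.41495e+11 m, T = 2π √(a³/GM) = 2π √((1.41495e+11)³/7.255e+14) s ≈ 1.242e+10 s
(b) a = (rₚ + rₐ)/2 = (6.829e+10 + 2.147e+11)/2 ≈ 1.415e+11 m
(c) e = (rₐ − rₚ)/(rₐ + rₚ) = (2.147e+11 − 6.829e+10)/(2.147e+11 + 6.829e+10) ≈ 0.5174
(d) With a = (rₚ + rₐ)/2 = 1.41495e+11 m, ε = −GM/(2a) = −7.255e+14/(2 · 1.41495e+11) J/kg ≈ -2564 J/kg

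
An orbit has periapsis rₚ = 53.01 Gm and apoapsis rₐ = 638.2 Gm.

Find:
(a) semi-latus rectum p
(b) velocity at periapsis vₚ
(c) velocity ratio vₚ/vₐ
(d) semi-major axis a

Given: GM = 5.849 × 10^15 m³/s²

Convert to SI: rₚ = 53.01 Gm = 5.301e+10 m; rₐ = 638.2 Gm = 6.382e+11 m.
(a) From a = (rₚ + rₐ)/2 = 3.45605e+11 m and e = (rₐ − rₚ)/(rₐ + rₚ) = 0.846617, p = a(1 − e²) = 3.45605e+11 · (1 − (0.846617)²) ≈ 9.789e+10 m
(b) With a = (rₚ + rₐ)/2 = 3.45605e+11 m, vₚ = √(GM (2/rₚ − 1/a)) = √(5.849e+15 · (2/5.301e+10 − 1/3.45605e+11)) m/s ≈ 451.4 m/s
(c) Conservation of angular momentum (rₚvₚ = rₐvₐ) gives vₚ/vₐ = rₐ/rₚ = 6.382e+11/5.301e+10 ≈ 12.04
(d) a = (rₚ + rₐ)/2 = (5.301e+10 + 6.382e+11)/2 ≈ 3.456e+11 m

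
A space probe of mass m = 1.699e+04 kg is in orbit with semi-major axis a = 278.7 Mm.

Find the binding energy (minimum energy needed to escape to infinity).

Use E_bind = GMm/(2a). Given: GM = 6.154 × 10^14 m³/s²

Convert to SI: a = 278.7 Mm = 2.787e+08 m.
Total orbital energy is E = −GMm/(2a); binding energy is E_bind = −E = GMm/(2a).
E_bind = 6.154e+14 · 1.699e+04 / (2 · 2.787e+08) J ≈ 1.876e+10 J = 18.76 GJ.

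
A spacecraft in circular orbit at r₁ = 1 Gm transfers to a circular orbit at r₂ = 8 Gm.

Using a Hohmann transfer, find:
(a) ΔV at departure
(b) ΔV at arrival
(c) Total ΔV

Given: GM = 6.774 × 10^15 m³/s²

Convert to SI: r₁ = 1 Gm = 1e+09 m; r₂ = 8 Gm = 8e+09 m.
Transfer semi-major axis: a_t = (r₁ + r₂)/2 = (1e+09 + 8e+09)/2 = 4.5e+09 m.
Circular speeds: v₁ = √(GM/r₁) = 2602.69 m/s, v₂ = √(GM/r₂) = 920.19 m/s.
Transfer speeds (vis-viva v² = GM(2/r − 1/a_t)): v₁ᵗ = 3470.25 m/s, v₂ᵗ = 433.782 m/s.
(a) ΔV₁ = |v₁ᵗ − v₁| ≈ 867.6 m/s = 867.6 m/s.
(b) ΔV₂ = |v₂ − v₂ᵗ| ≈ 486.4 m/s = 486.4 m/s.
(c) ΔV_total = ΔV₁ + ΔV₂ ≈ 1354 m/s = 1.354 km/s.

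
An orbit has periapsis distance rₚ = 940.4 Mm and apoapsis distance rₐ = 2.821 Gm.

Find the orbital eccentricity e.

Convert to SI: rₚ = 940.4 Mm = 9.404e+08 m; rₐ = 2.821 Gm = 2.821e+09 m.
e = (rₐ − rₚ) / (rₐ + rₚ).
e = (2.821e+09 − 9.404e+08) / (2.821e+09 + 9.404e+08) = 1.8806e+09 / 3.7614e+09 ≈ 0.5.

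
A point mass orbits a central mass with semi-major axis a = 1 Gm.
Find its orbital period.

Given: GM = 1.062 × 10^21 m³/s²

Convert to SI: a = 1 Gm = 1e+09 m.
Kepler's third law: T = 2π √(a³ / GM).
Substituting a = 1e+09 m and GM = 1.062e+21 m³/s²:
T = 2π √((1e+09)³ / 1.062e+21) s
T ≈ 6097 s = 1.694 hours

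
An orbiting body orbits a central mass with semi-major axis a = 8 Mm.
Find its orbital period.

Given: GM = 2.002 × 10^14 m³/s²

Convert to SI: a = 8 Mm = 8e+06 m.
Kepler's third law: T = 2π √(a³ / GM).
Substituting a = 8e+06 m and GM = 2.002e+14 m³/s²:
T = 2π √((8e+06)³ / 2.002e+14) s
T ≈ 1.005e+04 s = 2.791 hours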